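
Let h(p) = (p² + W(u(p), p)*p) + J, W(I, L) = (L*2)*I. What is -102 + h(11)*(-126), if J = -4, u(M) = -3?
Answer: 76632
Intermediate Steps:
W(I, L) = 2*I*L (W(I, L) = (2*L)*I = 2*I*L)
h(p) = -4 - 5*p² (h(p) = (p² + (2*(-3)*p)*p) - 4 = (p² + (-6*p)*p) - 4 = (p² - 6*p²) - 4 = -5*p² - 4 = -4 - 5*p²)
-102 + h(11)*(-126) = -102 + (-4 - 5*11²)*(-126) = -102 + (-4 - 5*121)*(-126) = -102 + (-4 - 605)*(-126) = -102 - 609*(-126) = -102 + 76734 = 76632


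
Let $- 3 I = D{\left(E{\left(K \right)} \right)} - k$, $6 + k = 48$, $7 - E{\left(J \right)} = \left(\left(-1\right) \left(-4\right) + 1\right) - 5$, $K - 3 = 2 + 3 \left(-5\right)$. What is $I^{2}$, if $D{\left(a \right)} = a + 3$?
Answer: $\frac{1024}{9} \approx 113.78$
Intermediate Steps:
$K = -10$ ($K = 3 + \left(2 + 3 \left(-5\right)\right) = 3 + \left(2 - 15\right) = 3 - 13 = -10$)
$E{\left(J \right)} = 7$ ($E{\left(J \right)} = 7 - \left(\left(\left(-1\right) \left(-4\right) + 1\right) - 5\right) = 7 - \left(\left(4 + 1\right) - 5\right) = 7 - \left(5 - 5\right) = 7 - 0 = 7 + 0 = 7$)
$k = 42$ ($k = -6 + 48 = 42$)
$D{\left(a \right)} = 3 + a$
$I = \frac{32}{3}$ ($I = - \frac{\left(3 + 7\right) - 42}{3} = - \frac{10 - 42}{3} = \left(- \frac{1}{3}\right) \left(-32\right) = \frac{32}{3} \approx 10.667$)
$I^{2} = \left(\frac{32}{3}\right)^{2} = \frac{1024}{9}$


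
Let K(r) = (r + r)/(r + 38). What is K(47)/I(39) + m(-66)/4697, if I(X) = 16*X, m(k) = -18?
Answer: -256601/124564440 ≈ -0.0020600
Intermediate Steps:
K(r) = 2*r/(38 + r) (K(r) = (2*r)/(38 + r) = 2*r/(38 + r))
K(47)/I(39) + m(-66)/4697 = (2*47/(38 + 47))/((16*39)) - 18/4697 = (2*47/85)/624 - 18*1/4697 = (2*47*(1/85))*(1/624) - 18/4697 = (94/85)*(1/624) - 18/4697 = 47/26520 - 18/4697 = -256601/124564440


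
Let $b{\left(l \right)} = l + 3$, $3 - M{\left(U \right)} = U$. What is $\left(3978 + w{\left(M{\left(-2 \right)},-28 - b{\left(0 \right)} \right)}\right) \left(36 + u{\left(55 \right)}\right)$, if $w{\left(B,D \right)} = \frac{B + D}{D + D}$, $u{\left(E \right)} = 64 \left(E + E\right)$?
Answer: $\frac{872690156}{31} \approx 2.8151 \cdot 10^{7}$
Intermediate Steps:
$M{\left(U \right)} = 3 - U$
$u{\left(E \right)} = 128 E$ ($u{\left(E \right)} = 64 \cdot 2 E = 128 E$)
$b{\left(l \right)} = 3 + l$
$w{\left(B,D \right)} = \frac{B + D}{2 D}$
$\left(3978 + w{\left(M{\left(-2 \right)},-28 - b{\left(0 \right)} \right)}\right) \left(36 + u{\left(55 \right)}\right) = \left(3978 + \frac{\left(3 - -2\right) - 31}{2 \left(-28 - \left(3 + 0\right)\right)}\right) \left(36 + 128 \cdot 55\right) = \left(3978 + \frac{\left(3 + 2\right) - 31}{2 \left(-28 - 3\right)}\right) \left(36 + 7040\right) = \left(3978 + \frac{5 - 31}{2 \left(-28 - 3\right)}\right) 7076 = \left(3978 + \frac{5 - 31}{2 \left(-31\right)}\right) 7076 = \left(3978 + \frac{1}{2} \left(- \frac{1}{31}\right) \left(-26\right)\right) 7076 = \left(3978 + \frac{13}{31}\right) 7076 = \frac{123331}{31} \cdot 7076 = \frac{872690156}{31}$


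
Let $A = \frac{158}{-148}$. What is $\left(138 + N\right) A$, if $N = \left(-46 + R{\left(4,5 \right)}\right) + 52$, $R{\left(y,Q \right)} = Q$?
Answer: $- \frac{11771}{74} \approx -159.07$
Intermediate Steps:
$A = - \frac{79}{74}$ ($A = 158 \left(- \frac{1}{148}\right) = - \frac{79}{74} \approx -1.0676$)
$N = 11$ ($N = \left(-46 + 5\right) + 52 = -41 + 52 = 11$)
$\left(138 + N\right) A = \left(138 + 11\right) \left(- \frac{79}{74}\right) = 149 \left(- \frac{79}{74}\right) = - \frac{11771}{74}$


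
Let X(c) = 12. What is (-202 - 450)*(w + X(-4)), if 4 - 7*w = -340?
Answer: -279056/7 ≈ -39865.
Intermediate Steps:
w = 344/7 (w = 4/7 - ⅐*(-340) = 4/7 + 340/7 = 344/7 ≈ 49.143)
(-202 - 450)*(w + X(-4)) = (-202 - 450)*(344/7 + 12) = -652*428/7 = -279056/7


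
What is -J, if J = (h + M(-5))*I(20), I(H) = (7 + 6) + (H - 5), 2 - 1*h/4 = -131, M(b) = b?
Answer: -14756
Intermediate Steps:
h = 532 (h = 8 - 4*(-131) = 8 + 524 = 532)
I(H) = 8 + H (I(H) = 13 + (-5 + H) = 8 + H)
J = 14756 (J = (532 - 5)*(8 + 20) = 527*28 = 14756)
-J = -1*14756 = -14756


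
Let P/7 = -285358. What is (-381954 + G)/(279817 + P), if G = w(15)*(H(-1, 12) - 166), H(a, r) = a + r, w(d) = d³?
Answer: 301693/572563 ≈ 0.52692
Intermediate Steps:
P = -1997506 (P = 7*(-285358) = -1997506)
G = -523125 (G = 15³*((-1 + 12) - 166) = 3375*(11 - 166) = 3375*(-155) = -523125)
(-381954 + G)/(279817 + P) = (-381954 - 523125)/(279817 - 1997506) = -905079/(-1717689) = -905079*(-1/1717689) = 301693/572563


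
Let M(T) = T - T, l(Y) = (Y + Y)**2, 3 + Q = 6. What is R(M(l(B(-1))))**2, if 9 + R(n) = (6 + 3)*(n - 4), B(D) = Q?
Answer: 2025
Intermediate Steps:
Q = 3 (Q = -3 + 6 = 3)
B(D) = 3
l(Y) = 4*Y**2 (l(Y) = (2*Y)**2 = 4*Y**2)
M(T) = 0
R(n) = -45 + 9*n (R(n) = -9 + (6 + 3)*(n - 4) = -9 + 9*(-4 + n) = -9 + (-36 + 9*n) = -45 + 9*n)
R(M(l(B(-1))))**2 = (-45 + 9*0)**2 = (-45 + 0)**2 = (-45)**2 = 2025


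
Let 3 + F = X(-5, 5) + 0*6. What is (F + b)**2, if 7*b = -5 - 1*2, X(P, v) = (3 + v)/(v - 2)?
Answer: 16/9 ≈ 1.7778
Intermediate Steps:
X(P, v) = (3 + v)/(-2 + v)
F = -1/3 (F = -3 + ((3 + 5)/(-2 + 5) + 0*6) = -3 + (8/3 + 0) = -3 + 8/3 = -1/3 ≈ -0.33333)
b = -1 (b = (-5 - 1*2)/7 = (-5 - 2)/7 = (1/7)*(-7) = -1)
(F + b)**2 = (-1/3 - 1)**2 = (-4/3)**2 = 16/9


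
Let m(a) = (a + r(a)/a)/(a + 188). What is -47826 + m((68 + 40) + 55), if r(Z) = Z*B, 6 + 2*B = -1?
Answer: -33573533/702 ≈ -47826.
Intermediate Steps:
B = -7/2 (B = -3 + (1/2)*(-1) = -3 - 1/2 = -7/2 ≈ -3.5000)
r(Z) = -7*Z/2 (r(Z) = Z*(-7/2) = -7*Z/2)
m(a) = (-7/2 + a)/(188 + a) (m(a) = (a + (-7*a/2)/a)/(a + 188) = (a - 7/2)/(188 + a) = (-7/2 + a)/(188 + a))
-47826 + m((68 + 40) + 55) = -47826 + (-7/2 + ((68 + 40) + 55))/(188 + ((68 + 40) + 55)) = -47826 + (-7/2 + (108 + 55))/(188 + (108 + 55)) = -47826 + (-7/2 + 163)/(188 + 163) = -47826 + (319/2)/351 = -47826 + (1/351)*(319/2) = -47826 + 319/702 = -33573533/702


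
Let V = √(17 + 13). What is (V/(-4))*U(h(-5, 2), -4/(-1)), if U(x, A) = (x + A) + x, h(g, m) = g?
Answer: 3*√30/2 ≈ 8.2158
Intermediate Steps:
U(x, A) = A + 2*x (U(x, A) = (A + x) + x = A + 2*x)
V = √30 ≈ 5.4772
(V/(-4))*U(h(-5, 2), -4/(-1)) = (√30/(-4))*(-4/(-1) + 2*(-5)) = (√30*(-¼))*(-4*(-1) - 10) = (-√30/4)*(4 - 10) = -√30/4*(-6) = 3*√30/2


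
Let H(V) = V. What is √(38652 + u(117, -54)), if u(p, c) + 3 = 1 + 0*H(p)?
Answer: 5*√1546 ≈ 196.60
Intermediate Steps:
u(p, c) = -2 (u(p, c) = -3 + (1 + 0*p) = -3 + (1 + 0) = -3 + 1 = -2)
√(38652 + u(117, -54)) = √(38652 - 2) = √38650 = 5*√1546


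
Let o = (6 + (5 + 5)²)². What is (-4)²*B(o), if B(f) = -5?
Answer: -80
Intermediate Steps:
o = 11236 (o = (6 + 10²)² = (6 + 100)² = 106² = 11236)
(-4)²*B(o) = (-4)²*(-5) = 16*(-5) = -80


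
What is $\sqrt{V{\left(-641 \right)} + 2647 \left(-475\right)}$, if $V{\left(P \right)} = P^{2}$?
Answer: $2 i \sqrt{211611} \approx 920.02 i$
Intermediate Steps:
$\sqrt{V{\left(-641 \right)} + 2647 \left(-475\right)} = \sqrt{\left(-641\right)^{2} + 2647 \left(-475\right)} = \sqrt{410881 - 1257325} = \sqrt{-846444} = 2 i \sqrt{211611}$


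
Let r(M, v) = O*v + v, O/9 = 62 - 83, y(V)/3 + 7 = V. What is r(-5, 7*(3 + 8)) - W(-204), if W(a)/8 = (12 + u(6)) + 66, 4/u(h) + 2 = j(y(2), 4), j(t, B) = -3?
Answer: -75468/5 ≈ -15094.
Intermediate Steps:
y(V) = -21 + 3*V
u(h) = -⅘ (u(h) = 4/(-2 - 3) = 4/(-5) = 4*(-⅕) = -⅘)
O = -189 (O = 9*(62 - 83) = 9*(-21) = -189)
r(M, v) = -188*v (r(M, v) = -189*v + v = -188*v)
W(a) = 3088/5 (W(a) = 8*((12 - ⅘) + 66) = 8*(56/5 + 66) = 8*(386/5) = 3088/5)
r(-5, 7*(3 + 8)) - W(-204) = -1316*(3 + 8) - 1*3088/5 = -1316*11 - 3088/5 = -188*77 - 3088/5 = -14476 - 3088/5 = -75468/5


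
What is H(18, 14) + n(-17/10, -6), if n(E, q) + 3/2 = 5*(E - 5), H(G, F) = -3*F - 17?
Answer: -94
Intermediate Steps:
H(G, F) = -17 - 3*F
n(E, q) = -53/2 + 5*E (n(E, q) = -3/2 + 5*(E - 5) = -3/2 + 5*(-5 + E) = -3/2 + (-25 + 5*E) = -53/2 + 5*E)
H(18, 14) + n(-17/10, -6) = (-17 - 3*14) + (-53/2 + 5*(-17/10)) = (-17 - 42) + (-53/2 + 5*(-17*⅒)) = -59 + (-53/2 + 5*(-17/10)) = -59 + (-53/2 - 17/2) = -59 - 35 = -94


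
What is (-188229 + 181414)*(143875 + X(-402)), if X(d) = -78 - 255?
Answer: -978238730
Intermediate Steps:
X(d) = -333
(-188229 + 181414)*(143875 + X(-402)) = (-188229 + 181414)*(143875 - 333) = -6815*143542 = -978238730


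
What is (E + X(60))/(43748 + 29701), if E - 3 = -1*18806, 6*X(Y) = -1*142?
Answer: -56480/220347 ≈ -0.25632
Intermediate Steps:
X(Y) = -71/3 (X(Y) = (-1*142)/6 = (⅙)*(-142) = -71/3)
E = -18803 (E = 3 - 1*18806 = 3 - 18806 = -18803)
(E + X(60))/(43748 + 29701) = (-18803 - 71/3)/(43748 + 29701) = -56480/3/73449 = -56480/3*1/73449 = -56480/220347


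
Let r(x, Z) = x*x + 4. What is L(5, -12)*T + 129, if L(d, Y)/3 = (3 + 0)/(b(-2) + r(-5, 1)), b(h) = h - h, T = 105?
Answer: 4686/29 ≈ 161.59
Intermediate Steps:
b(h) = 0
r(x, Z) = 4 + x² (r(x, Z) = x² + 4 = 4 + x²)
L(d, Y) = 9/29 (L(d, Y) = 3*((3 + 0)/(0 + (4 + (-5)²))) = 3*(3/(0 + (4 + 25))) = 3*(3/(0 + 29)) = 3*(3/29) = 9/29)
L(5, -12)*T + 129 = (9/29)*105 + 129 = 945/29 + 129 = 4686/29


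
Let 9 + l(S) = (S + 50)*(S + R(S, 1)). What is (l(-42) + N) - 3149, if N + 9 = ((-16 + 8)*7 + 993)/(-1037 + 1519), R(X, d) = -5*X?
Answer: -877749/482 ≈ -1821.1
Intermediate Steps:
N = -3401/482 (N = -9 + ((-16 + 8)*7 + 993)/(-1037 + 1519) = -9 + (-8*7 + 993)/482 = -9 + (-56 + 993)*(1/482) = -9 + 937*(1/482) = -9 + 937/482 = -3401/482 ≈ -7.0560)
l(S) = -9 - 4*S*(50 + S) (l(S) = -9 + (S + 50)*(S - 5*S) = -9 + (50 + S)*(-4*S) = -9 - 4*S*(50 + S))
(l(-42) + N) - 3149 = ((-9 - 200*(-42) - 4*(-42)²) - 3401/482) - 3149 = ((-9 + 8400 - 4*1764) - 3401/482) - 3149 = ((-9 + 8400 - 7056) - 3401/482) - 3149 = (1335 - 3401/482) - 3149 = 640069/482 - 3149 = -877749/482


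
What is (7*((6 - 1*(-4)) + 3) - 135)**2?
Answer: 1936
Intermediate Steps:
(7*((6 - 1*(-4)) + 3) - 135)**2 = (7*((6 + 4) + 3) - 135)**2 = (7*(10 + 3) - 135)**2 = (7*13 - 135)**2 = (91 - 135)**2 = (-44)**2 = 1936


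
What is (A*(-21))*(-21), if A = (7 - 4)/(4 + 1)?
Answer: 1323/5 ≈ 264.60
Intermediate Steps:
A = ⅗ (A = 3/5 = 3*(⅕) = ⅗ ≈ 0.60000)
(A*(-21))*(-21) = ((⅗)*(-21))*(-21) = -63/5*(-21) = 1323/5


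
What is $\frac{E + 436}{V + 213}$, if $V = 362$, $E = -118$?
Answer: $\frac{318}{575} \approx 0.55304$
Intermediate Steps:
$\frac{E + 436}{V + 213} = \frac{-118 + 436}{362 + 213} = \frac{318}{575}$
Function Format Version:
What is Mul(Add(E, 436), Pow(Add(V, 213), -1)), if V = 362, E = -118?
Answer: Rational(318, 575) ≈ 0.55304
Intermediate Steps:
Mul(Add(E, 436), Pow(Add(V, 213), -1)) = Mul(Add(-118, 436), Pow(Add(362, 213), -1)) = Mul(318, Pow(575, -1)) = Mul(318, Rational(1, 575)) = Rational(318, 575)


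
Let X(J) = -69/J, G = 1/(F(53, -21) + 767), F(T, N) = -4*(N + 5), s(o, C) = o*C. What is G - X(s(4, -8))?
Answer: -57307/26592 ≈ -2.1550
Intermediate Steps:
s(o, C) = C*o
F(T, N) = -20 - 4*N (F(T, N) = -4*(5 + N) = -20 - 4*N)
G = 1/831 (G = 1/((-20 - 4*(-21)) + 767) = 1/((-20 + 84) + 767) = 1/(64 + 767) = 1/831 ≈ 0.0012034)
G - X(s(4, -8)) = 1/831 - (-69)/((-8*4)) = 1/831 - (-69)/(-32) = 1/831 - (-69)*(-1)/32 = 1/831 - 1*69/32 = 1/831 - 69/32 = -57307/26592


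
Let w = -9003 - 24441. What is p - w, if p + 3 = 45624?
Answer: 79065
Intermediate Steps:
p = 45621 (p = -3 + 45624 = 45621)
w = -33444
p - w = 45621 - 1*(-33444) = 45621 + 33444 = 79065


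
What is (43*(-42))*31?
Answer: -55986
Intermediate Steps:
(43*(-42))*31 = -1806*31 = -55986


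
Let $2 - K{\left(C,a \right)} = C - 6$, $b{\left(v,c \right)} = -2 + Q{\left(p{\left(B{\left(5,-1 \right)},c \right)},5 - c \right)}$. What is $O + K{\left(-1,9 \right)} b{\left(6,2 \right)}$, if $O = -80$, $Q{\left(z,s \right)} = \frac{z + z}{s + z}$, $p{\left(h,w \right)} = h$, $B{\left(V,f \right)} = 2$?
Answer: $- \frac{454}{5} \approx -90.8$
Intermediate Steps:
$Q{\left(z,s \right)} = \frac{2 z}{s + z}$
$b{\left(v,c \right)} = -2 + \frac{4}{7 - c}$ ($b{\left(v,c \right)} = -2 + 2 \cdot 2 \frac{1}{\left(5 - c\right) + 2} = -2 + 2 \cdot 2 \frac{1}{7 - c} = -2 + \frac{4}{7 - c}$)
$K{\left(C,a \right)} = 8 - C$ ($K{\left(C,a \right)} = 2 - \left(C - 6\right) = 2 - \left(-6 + C\right) = 8 - C$)
$O + K{\left(-1,9 \right)} b{\left(6,2 \right)} = -80 + \left(8 - -1\right) \frac{2 \left(5 - 2\right)}{-7 + 2} = -80 + \left(8 + 1\right) \frac{2 \left(5 - 2\right)}{-5} = -80 + 9 \cdot 2 \left(- \frac{1}{5}\right) 3 = -80 + 9 \left(- \frac{6}{5}\right) = -80 - \frac{54}{5} = - \frac{454}{5}$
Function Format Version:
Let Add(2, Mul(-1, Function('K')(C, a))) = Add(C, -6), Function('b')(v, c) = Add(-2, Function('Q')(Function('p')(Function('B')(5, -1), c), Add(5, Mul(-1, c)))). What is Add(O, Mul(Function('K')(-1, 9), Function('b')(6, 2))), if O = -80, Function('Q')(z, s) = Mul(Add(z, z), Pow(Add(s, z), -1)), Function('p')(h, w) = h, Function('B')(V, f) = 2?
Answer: Rational(-454, 5) ≈ -90.800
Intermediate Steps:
Function('Q')(z, s) = Mul(2, z, Pow(Add(s, z), -1)) (Function('Q')(z, s) = Mul(Mul(2, z), Pow(Add(s, z), -1)) = Mul(2, z, Pow(Add(s, z), -1)))
Function('b')(v, c) = Add(-2, Mul(4, Pow(Add(7, Mul(-1, c)), -1))) (Function('b')(v, c) = Add(-2, Mul(2, 2, Pow(Add(Add(5, Mul(-1, c)), 2), -1))) = Add(-2, Mul(2, 2, Pow(Add(7, Mul(-1, c)), -1))) = Add(-2, Mul(4, Pow(Add(7, Mul(-1, c)), -1))))
Function('K')(C, a) = Add(8, Mul(-1, C)) (Function('K')(C, a) = Add(2, Mul(-1, Add(C, -6))) = Add(2, Mul(-1, Add(-6, C))) = Add(2, Add(6, Mul(-1, C))) = Add(8, Mul(-1, C)))
Add(O, Mul(Function('K')(-1, 9), Function('b')(6, 2))) = Add(-80, Mul(Add(8, Mul(-1, -1)), Mul(2, Pow(Add(-7, 2), -1), Add(5, Mul(-1, 2))))) = Add(-80, Mul(Add(8, 1), Mul(2, Pow(-5, -1), Add(5, -2)))) = Add(-80, Mul(9, Mul(2, Rational(-1, 5), 3))) = Add(-80, Mul(9, Rational(-6, 5))) = Add(-80, Rational(-54, 5)) = Rational(-454, 5)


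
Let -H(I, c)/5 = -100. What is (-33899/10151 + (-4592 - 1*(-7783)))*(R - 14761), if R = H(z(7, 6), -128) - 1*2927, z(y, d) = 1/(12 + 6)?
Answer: -556168307096/10151 ≈ -5.4790e+7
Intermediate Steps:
z(y, d) = 1/18
H(I, c) = 500 (H(I, c) = -5*(-100) = 500)
R = -2427 (R = 500 - 1*2927 = 500 - 2927 = -2427)
(-33899/10151 + (-4592 - 1*(-7783)))*(R - 14761) = (-33899/10151 + (-4592 - 1*(-7783)))*(-2427 - 14761) = (-33899*1/10151 + (-4592 + 7783))*(-17188) = (-33899/10151 + 3191)*(-17188) = (32357942/10151)*(-17188) = -556168307096/10151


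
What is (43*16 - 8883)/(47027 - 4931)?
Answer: -8195/42096 ≈ -0.19467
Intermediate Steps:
(43*16 - 8883)/(47027 - 4931) = (688 - 8883)/42096 = -8195*1/42096 = -8195/42096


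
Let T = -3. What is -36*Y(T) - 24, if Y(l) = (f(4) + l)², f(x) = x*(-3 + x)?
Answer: -60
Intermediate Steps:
Y(l) = (4 + l)² (Y(l) = (4*(-3 + 4) + l)² = (4*1 + l)² = (4 + l)²)
-36*Y(T) - 24 = -36*(4 - 3)² - 24 = -36*1² - 24 = -36*1 - 24 = -36 - 24 = -60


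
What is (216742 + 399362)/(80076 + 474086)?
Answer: 308052/277081 ≈ 1.1118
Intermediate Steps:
(216742 + 399362)/(80076 + 474086) = 616104/554162 = 616104*(1/554162) = 308052/277081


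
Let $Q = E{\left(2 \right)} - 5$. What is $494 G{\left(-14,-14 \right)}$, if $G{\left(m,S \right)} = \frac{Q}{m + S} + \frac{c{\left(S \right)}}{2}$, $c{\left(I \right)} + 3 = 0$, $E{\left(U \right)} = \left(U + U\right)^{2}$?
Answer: $- \frac{13091}{14} \approx -935.07$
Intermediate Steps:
$E{\left(U \right)} = 4 U^{2}$ ($E{\left(U \right)} = \left(2 U\right)^{2} = 4 U^{2}$)
$Q = 11$ ($Q = 4 \cdot 2^{2} - 5 = 4 \cdot 4 - 5 = 16 - 5 = 11$)
$c{\left(I \right)} = -3$ ($c{\left(I \right)} = -3 + 0 = -3$)
$G{\left(m,S \right)} = - \frac{3}{2} + \frac{11}{S + m}$ ($G{\left(m,S \right)} = \frac{11}{m + S} - \frac{3}{2} = \frac{11}{S + m} - \frac{3}{2} = - \frac{3}{2} + \frac{11}{S + m}$)
$494 G{\left(-14,-14 \right)} = 494 \frac{22 - -42 - -42}{2 \left(-14 - 14\right)} = 494 \frac{22 + 42 + 42}{2 \left(-28\right)} = 494 \cdot \frac{1}{2} \left(- \frac{1}{28}\right) 106 = 494 \left(- \frac{53}{28}\right) = - \frac{13091}{14}$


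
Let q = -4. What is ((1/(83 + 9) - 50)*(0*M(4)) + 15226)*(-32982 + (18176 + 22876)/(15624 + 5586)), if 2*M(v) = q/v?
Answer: -1775116023328/3535 ≈ -5.0215e+8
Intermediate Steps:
M(v) = -2/v (M(v) = (-4/v)/2 = -2/v)
((1/(83 + 9) - 50)*(0*M(4)) + 15226)*(-32982 + (18176 + 22876)/(15624 + 5586)) = ((1/(83 + 9) - 50)*(0*(-2/4)) + 15226)*(-32982 + (18176 + 22876)/(15624 + 5586)) = ((1/92 - 50)*(0*(-2*¼)) + 15226)*(-32982 + 41052/21210) = ((1/92 - 50)*(0*(-½)) + 15226)*(-32982 + 41052*(1/21210)) = (-4599/92*0 + 15226)*(-32982 + 6842/3535) = (0 + 15226)*(-116584528/3535) = 15226*(-116584528/3535) = -1775116023328/3535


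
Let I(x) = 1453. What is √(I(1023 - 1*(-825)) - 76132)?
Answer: I*√74679 ≈ 273.27*I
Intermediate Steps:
√(I(1023 - 1*(-825)) - 76132) = √(1453 - 76132) = √(-74679) = I*√74679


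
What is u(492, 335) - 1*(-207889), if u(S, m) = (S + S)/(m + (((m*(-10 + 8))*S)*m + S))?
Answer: 22956885611413/110428573 ≈ 2.0789e+5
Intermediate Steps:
u(S, m) = 2*S/(S + m - 2*S*m²) (u(S, m) = (2*S)/(m + (((m*(-2))*S)*m + S)) = (2*S)/(m + (((-2*m)*S)*m + S)) = (2*S)/(m + ((-2*S*m)*m + S)) = (2*S)/(m + (-2*S*m² + S)) = (2*S)/(m + (S - 2*S*m²)) = (2*S)/(S + m - 2*S*m²) = 2*S/(S + m - 2*S*m²))
u(492, 335) - 1*(-207889) = 2*492/(492 + 335 - 2*492*335²) - 1*(-207889) = 2*492/(492 + 335 - 2*492*112225) + 207889 = 2*492/(492 + 335 - 110429400) + 207889 = 2*492/(-110428573) + 207889 = 2*492*(-1/110428573) + 207889 = -984/110428573 + 207889 = 22956885611413/110428573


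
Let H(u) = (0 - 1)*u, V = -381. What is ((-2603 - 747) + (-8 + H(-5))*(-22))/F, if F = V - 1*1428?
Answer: 3284/1809 ≈ 1.8154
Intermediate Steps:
H(u) = -u
F = -1809 (F = -381 - 1*1428 = -381 - 1428 = -1809)
((-2603 - 747) + (-8 + H(-5))*(-22))/F = ((-2603 - 747) + (-8 - 1*(-5))*(-22))/(-1809) = (-3350 + (-8 + 5)*(-22))*(-1/1809) = (-3350 - 3*(-22))*(-1/1809) = (-3350 + 66)*(-1/1809) = -3284*(-1/1809) = 3284/1809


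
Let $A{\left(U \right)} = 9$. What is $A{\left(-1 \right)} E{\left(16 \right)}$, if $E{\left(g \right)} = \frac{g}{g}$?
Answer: $9$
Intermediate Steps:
$E{\left(g \right)} = 1$
$A{\left(-1 \right)} E{\left(16 \right)} = 9 \cdot 1 = 9$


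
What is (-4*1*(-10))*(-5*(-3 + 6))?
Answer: -600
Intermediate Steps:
(-4*1*(-10))*(-5*(-3 + 6)) = (-4*(-10))*(-5*3) = 40*(-15) = -600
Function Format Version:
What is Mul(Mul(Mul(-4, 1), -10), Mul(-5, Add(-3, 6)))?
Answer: -600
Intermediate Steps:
Mul(Mul(Mul(-4, 1), -10), Mul(-5, Add(-3, 6))) = Mul(Mul(-4, -10), Mul(-5, 3)) = Mul(40, -15) = -600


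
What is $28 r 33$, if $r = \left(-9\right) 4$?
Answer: $-33264$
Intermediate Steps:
$r = -36$
$28 r 33 = 28 \left(-36\right) 33 = \left(-1008\right) 33 = -33264$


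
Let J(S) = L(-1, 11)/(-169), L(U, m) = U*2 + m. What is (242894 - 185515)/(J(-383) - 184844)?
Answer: -9697051/31238645 ≈ -0.31042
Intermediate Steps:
L(U, m) = m + 2*U (L(U, m) = 2*U + m = m + 2*U)
J(S) = -9/169 (J(S) = (11 + 2*(-1))/(-169) = (11 - 2)*(-1/169) = 9*(-1/169) = -9/169)
(242894 - 185515)/(J(-383) - 184844) = (242894 - 185515)/(-9/169 - 184844) = 57379/(-31238645/169) = 57379*(-169/31238645) = -9697051/31238645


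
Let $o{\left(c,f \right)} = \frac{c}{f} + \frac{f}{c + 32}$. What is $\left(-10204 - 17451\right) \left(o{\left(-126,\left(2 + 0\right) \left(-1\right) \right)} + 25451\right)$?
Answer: $- \frac{33162742145}{47} \approx -7.0559 \cdot 10^{8}$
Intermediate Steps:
$o{\left(c,f \right)} = \frac{c}{f} + \frac{f}{32 + c}$
$\left(-10204 - 17451\right) \left(o{\left(-126,\left(2 + 0\right) \left(-1\right) \right)} + 25451\right) = \left(-10204 - 17451\right) \left(\frac{\left(-126\right)^{2} + \left(\left(2 + 0\right) \left(-1\right)\right)^{2} + 32 \left(-126\right)}{\left(2 + 0\right) \left(-1\right) \left(32 - 126\right)} + 25451\right) = - 27655 \left(\frac{15876 + \left(2 \left(-1\right)\right)^{2} - 4032}{2 \left(-1\right) \left(-94\right)} + 25451\right) = - 27655 \left(\frac{1}{-2} \left(- \frac{1}{94}\right) \left(15876 + \left(-2\right)^{2} - 4032\right) + 25451\right) = - 27655 \left(\left(- \frac{1}{2}\right) \left(- \frac{1}{94}\right) \left(15876 + 4 - 4032\right) + 25451\right) = - 27655 \left(\left(- \frac{1}{2}\right) \left(- \frac{1}{94}\right) 11848 + 25451\right) = - 27655 \left(\frac{2962}{47} + 25451\right) = \left(-27655\right) \frac{1199159}{47} = - \frac{33162742145}{47}$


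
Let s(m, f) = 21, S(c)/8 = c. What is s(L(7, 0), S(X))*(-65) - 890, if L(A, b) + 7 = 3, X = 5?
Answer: -2255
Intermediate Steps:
S(c) = 8*c
L(A, b) = -4 (L(A, b) = -7 + 3 = -4)
s(L(7, 0), S(X))*(-65) - 890 = 21*(-65) - 890 = -1365 - 890 = -2255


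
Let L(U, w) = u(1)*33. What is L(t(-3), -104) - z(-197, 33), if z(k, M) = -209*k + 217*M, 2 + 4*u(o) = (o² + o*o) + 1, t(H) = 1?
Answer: -193303/4 ≈ -48326.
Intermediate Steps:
u(o) = -¼ + o²/2 (u(o) = -½ + ((o² + o*o) + 1)/4 = -½ + ((o² + o²) + 1)/4 = -½ + (2*o² + 1)/4 = -½ + (1 + 2*o²)/4 = -½ + (¼ + o²/2) = -¼ + o²/2)
L(U, w) = 33/4 (L(U, w) = (-¼ + (½)*1²)*33 = (-¼ + (½)*1)*33 = (-¼ + ½)*33 = (¼)*33 = 33/4)
L(t(-3), -104) - z(-197, 33) = 33/4 - (-209*(-197) + 217*33) = 33/4 - (41173 + 7161) = 33/4 - 1*48334 = 33/4 - 48334 = -193303/4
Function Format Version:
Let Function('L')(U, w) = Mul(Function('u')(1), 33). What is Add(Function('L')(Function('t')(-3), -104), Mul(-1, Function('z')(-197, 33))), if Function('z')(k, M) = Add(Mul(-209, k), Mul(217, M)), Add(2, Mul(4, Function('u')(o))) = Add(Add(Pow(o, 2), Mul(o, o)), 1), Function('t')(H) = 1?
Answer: Rational(-193303, 4) ≈ -48326.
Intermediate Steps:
Function('u')(o) = Add(Rational(-1, 4), Mul(Rational(1, 2), Pow(o, 2))) (Function('u')(o) = Add(Rational(-1, 2), Mul(Rational(1, 4), Add(Add(Pow(o, 2), Mul(o, o)), 1))) = Add(Rational(-1, 2), Mul(Rational(1, 4), Add(Add(Pow(o, 2), Pow(o, 2)), 1))) = Add(Rational(-1, 2), Mul(Rational(1, 4), Add(Mul(2, Pow(o, 2)), 1))) = Add(Rational(-1, 2), Mul(Rational(1, 4), Add(1, Mul(2, Pow(o, 2))))) = Add(Rational(-1, 2), Add(Rational(1, 4), Mul(Rational(1, 2), Pow(o, 2)))) = Add(Rational(-1, 4), Mul(Rational(1, 2), Pow(o, 2))))
Function('L')(U, w) = Rational(33, 4) (Function('L')(U, w) = Mul(Add(Rational(-1, 4), Mul(Rational(1, 2), Pow(1, 2))), 33) = Mul(Add(Rational(-1, 4), Mul(Rational(1, 2), 1)), 33) = Mul(Add(Rational(-1, 4), Rational(1, 2)), 33) = Mul(Rational(1, 4), 33) = Rational(33, 4))
Add(Function('L')(Function('t')(-3), -104), Mul(-1, Function('z')(-197, 33))) = Add(Rational(33, 4), Mul(-1, Add(Mul(-209, -197), Mul(217, 33)))) = Add(Rational(33, 4), Mul(-1, Add(41173, 7161))) = Add(Rational(33, 4), Mul(-1, 48334)) = Add(Rational(33, 4), -48334) = Rational(-193303, 4)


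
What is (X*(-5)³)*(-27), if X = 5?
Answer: 16875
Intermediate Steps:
(X*(-5)³)*(-27) = (5*(-5)³)*(-27) = (5*(-125))*(-27) = -625*(-27) = 16875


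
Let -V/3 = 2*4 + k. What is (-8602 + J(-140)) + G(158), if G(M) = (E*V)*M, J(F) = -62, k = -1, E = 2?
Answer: -15300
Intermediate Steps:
V = -21 (V = -3*(2*4 - 1) = -3*(8 - 1) = -3*7 = -21)
G(M) = -42*M (G(M) = (2*(-21))*M = -42*M)
(-8602 + J(-140)) + G(158) = (-8602 - 62) - 42*158 = -8664 - 6636 = -15300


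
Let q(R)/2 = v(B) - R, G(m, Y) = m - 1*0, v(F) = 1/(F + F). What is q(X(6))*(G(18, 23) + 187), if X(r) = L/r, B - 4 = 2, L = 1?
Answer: -205/6 ≈ -34.167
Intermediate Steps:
B = 6 (B = 4 + 2 = 6)
v(F) = 1/(2*F)
G(m, Y) = m (G(m, Y) = m + 0 = m)
X(r) = 1/r
q(R) = ⅙ - 2*R (q(R) = 2*((½)/6 - R) = 2*((½)*(⅙) - R) = 2*(1/12 - R) = ⅙ - 2*R)
q(X(6))*(G(18, 23) + 187) = (⅙ - 2/6)*(18 + 187) = (⅙ - 2*⅙)*205 = (⅙ - ⅓)*205 = -⅙*205 = -205/6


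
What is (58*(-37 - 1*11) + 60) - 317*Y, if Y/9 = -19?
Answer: 51483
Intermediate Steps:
Y = -171 (Y = 9*(-19) = -171)
(58*(-37 - 1*11) + 60) - 317*Y = (58*(-37 - 1*11) + 60) - 317*(-171) = (58*(-37 - 11) + 60) - 1*(-54207) = (58*(-48) + 60) + 54207 = (-2784 + 60) + 54207 = -2724 + 54207 = 51483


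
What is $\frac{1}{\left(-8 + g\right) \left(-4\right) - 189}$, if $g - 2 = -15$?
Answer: $- \frac{1}{105} \approx -0.0095238$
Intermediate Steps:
$g = -13$ ($g = 2 - 15 = -13$)
$\frac{1}{\left(-8 + g\right) \left(-4\right) - 189} = \frac{1}{\left(-8 - 13\right) \left(-4\right) - 189} = \frac{1}{\left(-21\right) \left(-4\right) - 189} = \frac{1}{84 - 189} = \frac{1}{-105} = - \frac{1}{105}$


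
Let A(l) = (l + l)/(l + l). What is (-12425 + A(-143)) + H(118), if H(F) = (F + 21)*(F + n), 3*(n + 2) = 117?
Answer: 9121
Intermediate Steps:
n = 37 (n = -2 + (⅓)*117 = -2 + 39 = 37)
A(l) = 1 (A(l) = (2*l)/((2*l)) = (2*l)*(1/(2*l)) = 1)
H(F) = (21 + F)*(37 + F) (H(F) = (F + 21)*(F + 37) = (21 + F)*(37 + F))
(-12425 + A(-143)) + H(118) = (-12425 + 1) + (777 + 118² + 58*118) = -12424 + (777 + 13924 + 6844) = -12424 + 21545 = 9121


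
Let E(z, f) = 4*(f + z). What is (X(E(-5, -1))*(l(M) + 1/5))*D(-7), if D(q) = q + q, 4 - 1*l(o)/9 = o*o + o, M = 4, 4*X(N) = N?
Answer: -60396/5 ≈ -12079.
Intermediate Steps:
E(z, f) = 4*f + 4*z
X(N) = N/4
l(o) = 36 - 9*o - 9*o² (l(o) = 36 - 9*(o*o + o) = 36 - 9*(o² + o) = 36 - 9*(o + o²) = 36 + (-9*o - 9*o²) = 36 - 9*o - 9*o²)
D(q) = 2*q
(X(E(-5, -1))*(l(M) + 1/5))*D(-7) = (((4*(-1) + 4*(-5))/4)*((36 - 9*4 - 9*4²) + 1/5))*(2*(-7)) = (((-4 - 20)/4)*((36 - 36 - 9*16) + ⅕))*(-14) = (((¼)*(-24))*((36 - 36 - 144) + ⅕))*(-14) = -6*(-144 + ⅕)*(-14) = -6*(-719/5)*(-14) = (4314/5)*(-14) = -60396/5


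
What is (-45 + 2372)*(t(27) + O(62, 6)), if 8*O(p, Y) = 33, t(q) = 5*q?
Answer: 2589951/8 ≈ 3.2374e+5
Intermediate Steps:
O(p, Y) = 33/8 (O(p, Y) = (1/8)*33 = 33/8)
(-45 + 2372)*(t(27) + O(62, 6)) = (-45 + 2372)*(5*27 + 33/8) = 2327*(135 + 33/8) = 2327*(1113/8) = 2589951/8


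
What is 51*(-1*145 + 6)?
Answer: -7089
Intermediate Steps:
51*(-1*145 + 6) = 51*(-145 + 6) = 51*(-139) = -7089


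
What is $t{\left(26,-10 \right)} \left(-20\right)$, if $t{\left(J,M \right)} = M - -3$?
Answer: $140$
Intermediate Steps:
$t{\left(J,M \right)} = 3 + M$ ($t{\left(J,M \right)} = M + 3 = 3 + M$)
$t{\left(26,-10 \right)} \left(-20\right) = \left(3 - 10\right) \left(-20\right) = \left(-7\right) \left(-20\right) = 140$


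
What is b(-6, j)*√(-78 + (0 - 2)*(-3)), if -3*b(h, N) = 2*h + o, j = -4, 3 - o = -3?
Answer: 12*I*√2 ≈ 16.971*I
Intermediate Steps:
o = 6 (o = 3 - 1*(-3) = 3 + 3 = 6)
b(h, N) = -2 - 2*h/3 (b(h, N) = -(2*h + 6)/3 = -(6 + 2*h)/3 = -2 - 2*h/3)
b(-6, j)*√(-78 + (0 - 2)*(-3)) = (-2 - ⅔*(-6))*√(-78 + (0 - 2)*(-3)) = (-2 + 4)*√(-78 - 2*(-3)) = 2*√(-78 + 6) = 2*√(-72) = 2*(6*I*√2) = 12*I*√2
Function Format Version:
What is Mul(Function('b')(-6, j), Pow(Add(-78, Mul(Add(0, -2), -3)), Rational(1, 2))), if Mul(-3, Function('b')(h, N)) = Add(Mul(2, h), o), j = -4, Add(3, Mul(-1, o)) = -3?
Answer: Mul(12, I, Pow(2, Rational(1, 2))) ≈ Mul(16.971, I)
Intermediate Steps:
o = 6 (o = Add(3, Mul(-1, -3)) = Add(3, 3) = 6)
Function('b')(h, N) = Add(-2, Mul(Rational(-2, 3), h)) (Function('b')(h, N) = Mul(Rational(-1, 3), Add(Mul(2, h), 6)) = Mul(Rational(-1, 3), Add(6, Mul(2, h))) = Add(-2, Mul(Rational(-2, 3), h)))
Mul(Function('b')(-6, j), Pow(Add(-78, Mul(Add(0, -2), -3)), Rational(1, 2))) = Mul(Add(-2, Mul(Rational(-2, 3), -6)), Pow(Add(-78, Mul(Add(0, -2), -3)), Rational(1, 2))) = Mul(Add(-2, 4), Pow(Add(-78, Mul(-2, -3)), Rational(1, 2))) = Mul(2, Pow(Add(-78, 6), Rational(1, 2))) = Mul(2, Pow(-72, Rational(1, 2))) = Mul(2, Mul(6, I, Pow(2, Rational(1, 2)))) = Mul(12, I, Pow(2, Rational(1, 2)))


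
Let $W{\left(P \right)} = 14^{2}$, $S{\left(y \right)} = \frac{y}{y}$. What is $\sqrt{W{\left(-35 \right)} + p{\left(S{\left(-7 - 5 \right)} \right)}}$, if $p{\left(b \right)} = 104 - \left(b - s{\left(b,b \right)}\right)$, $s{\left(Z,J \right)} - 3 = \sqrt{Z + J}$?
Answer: $\sqrt{302 + \sqrt{2}} \approx 17.419$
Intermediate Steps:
$s{\left(Z,J \right)} = 3 + \sqrt{J + Z}$ ($s{\left(Z,J \right)} = 3 + \sqrt{Z + J} = 3 + \sqrt{J + Z}$)
$S{\left(y \right)} = 1$
$W{\left(P \right)} = 196$
$p{\left(b \right)} = 107 - b + \sqrt{2} \sqrt{b}$ ($p{\left(b \right)} = 104 - \left(-3 + b - \sqrt{b + b}\right) = 104 - \left(-3 + b - \sqrt{2} \sqrt{b}\right) = 104 + \left(3 - b + \sqrt{2} \sqrt{b}\right) = 107 - b + \sqrt{2} \sqrt{b}$)
$\sqrt{W{\left(-35 \right)} + p{\left(S{\left(-7 - 5 \right)} \right)}} = \sqrt{196 + \left(107 - 1 + \sqrt{2} \sqrt{1}\right)} = \sqrt{196 + \left(107 - 1 + \sqrt{2} \cdot 1\right)} = \sqrt{196 + \left(107 - 1 + \sqrt{2}\right)} = \sqrt{196 + \left(106 + \sqrt{2}\right)} = \sqrt{302 + \sqrt{2}}$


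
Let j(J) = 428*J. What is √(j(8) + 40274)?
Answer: √43698 ≈ 209.04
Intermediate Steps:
√(j(8) + 40274) = √(428*8 + 40274) = √(3424 + 40274) = √43698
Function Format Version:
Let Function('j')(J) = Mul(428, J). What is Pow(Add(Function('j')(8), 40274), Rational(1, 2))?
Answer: Pow(43698, Rational(1, 2)) ≈ 209.04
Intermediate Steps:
Pow(Add(Function('j')(8), 40274), Rational(1, 2)) = Pow(Add(Mul(428, 8), 40274), Rational(1, 2)) = Pow(Add(3424, 40274), Rational(1, 2)) = Pow(43698, Rational(1, 2))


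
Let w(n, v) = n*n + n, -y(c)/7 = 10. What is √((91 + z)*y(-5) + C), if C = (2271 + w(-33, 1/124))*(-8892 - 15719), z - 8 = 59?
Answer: I*√81891857 ≈ 9049.4*I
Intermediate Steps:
z = 67 (z = 8 + 59 = 67)
y(c) = -70 (y(c) = -7*10 = -70)
w(n, v) = n + n² (w(n, v) = n² + n = n + n²)
C = -81880797 (C = (2271 - 33*(1 - 33))*(-8892 - 15719) = (2271 - 33*(-32))*(-24611) = (2271 + 1056)*(-24611) = 3327*(-24611) = -81880797)
√((91 + z)*y(-5) + C) = √((91 + 67)*(-70) - 81880797) = √(158*(-70) - 81880797) = √(-11060 - 81880797) = √(-81891857) = I*√81891857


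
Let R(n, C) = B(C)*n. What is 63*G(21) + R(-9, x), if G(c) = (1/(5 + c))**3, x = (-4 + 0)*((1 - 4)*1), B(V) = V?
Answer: -1898145/17576 ≈ -108.00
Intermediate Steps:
x = 12 (x = -(-12) = -4*(-3) = 12)
G(c) = (5 + c)**(-3)
R(n, C) = C*n
63*G(21) + R(-9, x) = 63/(5 + 21)**3 + 12*(-9) = 63/26**3 - 108 = 63*(1/17576) - 108 = 63/17576 - 108 = -1898145/17576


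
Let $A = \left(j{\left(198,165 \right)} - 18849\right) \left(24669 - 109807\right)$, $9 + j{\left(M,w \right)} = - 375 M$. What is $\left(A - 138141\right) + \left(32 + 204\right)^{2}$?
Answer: $7926946459$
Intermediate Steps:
$j{\left(M,w \right)} = -9 - 375 M$
$A = 7927028904$ ($A = \left(\left(-9 - 74250\right) - 18849\right) \left(24669 - 109807\right) = \left(\left(-9 - 74250\right) - 18849\right) \left(-85138\right) = \left(-74259 - 18849\right) \left(-85138\right) = \left(-93108\right) \left(-85138\right) = 7927028904$)
$\left(A - 138141\right) + \left(32 + 204\right)^{2} = \left(7927028904 - 138141\right) + \left(32 + 204\right)^{2} = 7926890763 + 236^{2} = 7926890763 + 55696 = 7926946459$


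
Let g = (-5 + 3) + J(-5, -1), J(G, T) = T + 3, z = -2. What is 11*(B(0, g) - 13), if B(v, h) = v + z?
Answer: -165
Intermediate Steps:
J(G, T) = 3 + T
g = 0 (g = (-5 + 3) + (3 - 1) = -2 + 2 = 0)
B(v, h) = -2 + v (B(v, h) = v - 2 = -2 + v)
11*(B(0, g) - 13) = 11*((-2 + 0) - 13) = 11*(-2 - 13) = 11*(-15) = -165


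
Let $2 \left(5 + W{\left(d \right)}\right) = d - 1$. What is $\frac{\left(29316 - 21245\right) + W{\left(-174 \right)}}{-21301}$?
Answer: $- \frac{15957}{42602} \approx -0.37456$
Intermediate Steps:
$W{\left(d \right)} = - \frac{11}{2} + \frac{d}{2}$ ($W{\left(d \right)} = -5 + \frac{d - 1}{2} = -5 + \frac{-1 + d}{2} = -5 + \left(- \frac{1}{2} + \frac{d}{2}\right) = - \frac{11}{2} + \frac{d}{2}$)
$\frac{\left(29316 - 21245\right) + W{\left(-174 \right)}}{-21301} = \frac{\left(29316 - 21245\right) + \left(- \frac{11}{2} + \frac{1}{2} \left(-174\right)\right)}{-21301} = \left(8071 - \frac{185}{2}\right) \left(- \frac{1}{21301}\right) = \frac{15957}{2} \left(- \frac{1}{21301}\right) = - \frac{15957}{42602}$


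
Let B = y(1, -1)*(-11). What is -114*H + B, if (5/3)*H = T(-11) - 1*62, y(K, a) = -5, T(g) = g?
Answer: 25241/5 ≈ 5048.2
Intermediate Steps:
H = -219/5 (H = 3*(-11 - 1*62)/5 = 3*(-11 - 62)/5 = (⅗)*(-73) = -219/5 ≈ -43.800)
B = 55 (B = -5*(-11) = 55)
-114*H + B = -114*(-219/5) + 55 = 24966/5 + 55 = 25241/5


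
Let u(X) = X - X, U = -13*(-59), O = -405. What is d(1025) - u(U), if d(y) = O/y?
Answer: -81/205 ≈ -0.39512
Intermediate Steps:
U = 767
u(X) = 0
d(y) = -405/y
d(1025) - u(U) = -405/1025 - 1*0 = -405*1/1025 + 0 = -81/205 + 0 = -81/205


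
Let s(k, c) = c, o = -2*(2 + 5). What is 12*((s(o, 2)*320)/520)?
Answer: 192/13 ≈ 14.769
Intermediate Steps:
o = -14 (o = -2*7 = -14)
12*((s(o, 2)*320)/520) = 12*((2*320)/520) = 12*(640*(1/520)) = 12*(16/13) = 192/13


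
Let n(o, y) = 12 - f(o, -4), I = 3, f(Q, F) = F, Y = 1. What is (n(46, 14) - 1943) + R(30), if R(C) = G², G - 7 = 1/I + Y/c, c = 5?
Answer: -420806/225 ≈ -1870.2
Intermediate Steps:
G = 113/15 (G = 7 + (1/3 + 1/5) = 7 + (1*(⅓) + 1*(⅕)) = 7 + (⅓ + ⅕) = 7 + 8/15 = 113/15 ≈ 7.5333)
n(o, y) = 16 (n(o, y) = 12 - 1*(-4) = 12 + 4 = 16)
R(C) = 12769/225 (R(C) = (113/15)² = 12769/225)
(n(46, 14) - 1943) + R(30) = (16 - 1943) + 12769/225 = -1927 + 12769/225 = -420806/225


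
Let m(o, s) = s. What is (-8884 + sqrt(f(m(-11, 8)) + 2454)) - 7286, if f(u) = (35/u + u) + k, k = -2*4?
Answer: -16170 + sqrt(39334)/4 ≈ -16120.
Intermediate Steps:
k = -8
f(u) = -8 + u + 35/u (f(u) = (35/u + u) - 8 = (u + 35/u) - 8 = -8 + u + 35/u)
(-8884 + sqrt(f(m(-11, 8)) + 2454)) - 7286 = (-8884 + sqrt((-8 + 8 + 35/8) + 2454)) - 7286 = (-8884 + sqrt(35/8 + 2454)) - 7286 = (-8884 + sqrt(19667/8)) - 7286 = (-8884 + sqrt(39334)/4) - 7286 = -16170 + sqrt(39334)/4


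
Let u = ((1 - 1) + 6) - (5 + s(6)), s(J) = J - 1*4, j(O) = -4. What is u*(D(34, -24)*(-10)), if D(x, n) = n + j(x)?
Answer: -280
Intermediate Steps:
D(x, n) = -4 + n (D(x, n) = n - 4 = -4 + n)
s(J) = -4 + J (s(J) = J - 4 = -4 + J)
u = -1 (u = ((1 - 1) + 6) - (5 + (-4 + 6)) = (0 + 6) - (5 + 2) = 6 - 1*7 = 6 - 7 = -1)
u*(D(34, -24)*(-10)) = -(-4 - 24)*(-10) = -(-28)*(-10) = -1*280 = -280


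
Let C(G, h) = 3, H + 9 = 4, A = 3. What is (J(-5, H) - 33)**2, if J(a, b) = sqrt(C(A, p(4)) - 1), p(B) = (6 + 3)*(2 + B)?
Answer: (33 - sqrt(2))**2 ≈ 997.66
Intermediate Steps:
p(B) = 18 + 9*B (p(B) = 9*(2 + B) = 18 + 9*B)
H = -5 (H = -9 + 4 = -5)
J(a, b) = sqrt(2) (J(a, b) = sqrt(3 - 1) = sqrt(2))
(J(-5, H) - 33)**2 = (sqrt(2) - 33)**2 = (-33 + sqrt(2))**2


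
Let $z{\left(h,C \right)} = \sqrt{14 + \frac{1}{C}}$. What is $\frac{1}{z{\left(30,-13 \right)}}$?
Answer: $\frac{\sqrt{2353}}{181} \approx 0.268$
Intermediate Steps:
$\frac{1}{z{\left(30,-13 \right)}} = \frac{1}{\sqrt{14 + \frac{1}{-13}}} = \frac{1}{\sqrt{14 - \frac{1}{13}}} = \frac{1}{\sqrt{\frac{181}{13}}} = \frac{1}{\frac{1}{13} \sqrt{2353}} = \frac{\sqrt{2353}}{181}$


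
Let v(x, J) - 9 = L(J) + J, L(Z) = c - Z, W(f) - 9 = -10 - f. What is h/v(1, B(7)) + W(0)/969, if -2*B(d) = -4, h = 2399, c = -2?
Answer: 2324624/6783 ≈ 342.71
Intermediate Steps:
W(f) = -1 - f (W(f) = 9 + (-10 - f) = -1 - f)
L(Z) = -2 - Z
B(d) = 2 (B(d) = -½*(-4) = 2)
v(x, J) = 7 (v(x, J) = 9 + ((-2 - J) + J) = 9 - 2 = 7)
h/v(1, B(7)) + W(0)/969 = 2399/7 + (-1 - 1*0)/969 = 2399*(⅐) + (-1 + 0)*(1/969) = 2399/7 - 1*1/969 = 2399/7 - 1/969 = 2324624/6783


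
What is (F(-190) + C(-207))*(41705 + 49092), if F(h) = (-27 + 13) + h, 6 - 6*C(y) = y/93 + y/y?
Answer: -1712431420/93 ≈ -1.8413e+7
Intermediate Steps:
C(y) = ⅚ - y/558 (C(y) = 1 - (y/93 + y/y)/6 = 1 - (y*(1/93) + 1)/6 = 1 - (y/93 + 1)/6 = 1 - (1 + y/93)/6 = 1 + (-⅙ - y/558) = ⅚ - y/558)
F(h) = -14 + h
(F(-190) + C(-207))*(41705 + 49092) = ((-14 - 190) + (⅚ - 1/558*(-207)))*(41705 + 49092) = (-204 + (⅚ + 23/62))*90797 = (-204 + 112/93)*90797 = -18860/93*90797 = -1712431420/93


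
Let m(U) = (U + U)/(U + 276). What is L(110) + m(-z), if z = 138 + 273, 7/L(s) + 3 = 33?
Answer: 569/90 ≈ 6.3222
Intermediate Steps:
L(s) = 7/30 (L(s) = 7/(-3 + 33) = 7/30)
z = 411
m(U) = 2*U/(276 + U) (m(U) = (2*U)/(276 + U) = 2*U/(276 + U))
L(110) + m(-z) = 7/30 + 2*(-1*411)/(276 - 1*411) = 7/30 + 2*(-411)/(276 - 411) = 7/30 + 2*(-411)/(-135) = 7/30 + 2*(-411)*(-1/135) = 7/30 + 274/45 = 569/90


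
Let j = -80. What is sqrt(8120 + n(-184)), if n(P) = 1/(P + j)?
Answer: sqrt(141482814)/132 ≈ 90.111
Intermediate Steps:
n(P) = 1/(-80 + P) (n(P) = 1/(P - 80) = 1/(-80 + P))
sqrt(8120 + n(-184)) = sqrt(8120 + 1/(-80 - 184)) = sqrt(8120 + 1/(-264)) = sqrt(8120 - 1/264) = sqrt(2143679/264) = sqrt(141482814)/132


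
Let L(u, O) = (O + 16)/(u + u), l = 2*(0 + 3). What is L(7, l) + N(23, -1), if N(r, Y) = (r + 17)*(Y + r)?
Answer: 6171/7 ≈ 881.57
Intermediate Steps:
N(r, Y) = (17 + r)*(Y + r)
l = 6 (l = 2*3 = 6)
L(u, O) = (16 + O)/(2*u) (L(u, O) = (16 + O)/((2*u)) = (16 + O)*(1/(2*u)) = (16 + O)/(2*u))
L(7, l) + N(23, -1) = (½)*(16 + 6)/7 + (23² + 17*(-1) + 17*23 - 1*23) = (½)*(⅐)*22 + (529 - 17 + 391 - 23) = 11/7 + 880 = 6171/7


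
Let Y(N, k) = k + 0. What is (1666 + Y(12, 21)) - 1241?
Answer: 446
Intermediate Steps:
Y(N, k) = k
(1666 + Y(12, 21)) - 1241 = (1666 + 21) - 1241 = 1687 - 1241 = 446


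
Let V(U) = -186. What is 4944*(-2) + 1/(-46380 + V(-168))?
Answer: -460444609/46566 ≈ -9888.0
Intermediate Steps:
4944*(-2) + 1/(-46380 + V(-168)) = 4944*(-2) + 1/(-46380 - 186) = -9888 + 1/(-46566) = -9888 - 1/46566 = -460444609/46566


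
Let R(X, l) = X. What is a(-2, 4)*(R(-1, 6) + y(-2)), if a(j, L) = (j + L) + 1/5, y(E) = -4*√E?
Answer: -11/5 - 44*I*√2/5 ≈ -2.2 - 12.445*I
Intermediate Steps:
a(j, L) = ⅕ + L + j (a(j, L) = (L + j) + ⅕ = ⅕ + L + j)
a(-2, 4)*(R(-1, 6) + y(-2)) = (⅕ + 4 - 2)*(-1 - 4*I*√2) = 11*(-1 - 4*I*√2)/5 = -11/5 - 44*I*√2/5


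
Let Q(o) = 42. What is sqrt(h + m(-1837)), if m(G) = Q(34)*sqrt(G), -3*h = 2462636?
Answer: sqrt(-7387908 + 378*I*sqrt(1837))/3 ≈ 0.99342 + 906.02*I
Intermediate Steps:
h = -2462636/3 (h = -1/3*2462636 = -2462636/3 ≈ -8.2088e+5)
m(G) = 42*sqrt(G)
sqrt(h + m(-1837)) = sqrt(-2462636/3 + 42*sqrt(-1837)) = sqrt(-2462636/3 + 42*(I*sqrt(1837))) = sqrt(-2462636/3 + 42*I*sqrt(1837))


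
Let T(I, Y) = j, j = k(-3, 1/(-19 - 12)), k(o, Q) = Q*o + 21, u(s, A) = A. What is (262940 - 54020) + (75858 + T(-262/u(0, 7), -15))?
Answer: 8828772/31 ≈ 2.8480e+5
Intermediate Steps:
k(o, Q) = 21 + Q*o
j = 654/31 (j = 21 - 3/(-19 - 12) = 21 - 3/(-31) = 21 - 1/31*(-3) = 21 + 3/31 = 654/31 ≈ 21.097)
T(I, Y) = 654/31
(262940 - 54020) + (75858 + T(-262/u(0, 7), -15)) = (262940 - 54020) + (75858 + 654/31) = 208920 + 2352252/31 = 8828772/31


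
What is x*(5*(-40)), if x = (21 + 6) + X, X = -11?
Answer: -3200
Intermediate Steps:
x = 16 (x = (21 + 6) - 11 = 27 - 11 = 16)
x*(5*(-40)) = 16*(5*(-40)) = 16*(-200) = -3200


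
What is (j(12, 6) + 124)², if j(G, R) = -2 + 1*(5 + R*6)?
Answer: 26569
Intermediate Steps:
j(G, R) = 3 + 6*R (j(G, R) = -2 + 1*(5 + 6*R) = -2 + (5 + 6*R) = 3 + 6*R)
(j(12, 6) + 124)² = ((3 + 6*6) + 124)² = ((3 + 36) + 124)² = (39 + 124)² = 163² = 26569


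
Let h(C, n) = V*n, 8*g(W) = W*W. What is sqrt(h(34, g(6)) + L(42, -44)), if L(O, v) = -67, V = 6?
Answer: 2*I*sqrt(10) ≈ 6.3246*I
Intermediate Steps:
g(W) = W**2/8 (g(W) = (W*W)/8 = W**2/8)
h(C, n) = 6*n
sqrt(h(34, g(6)) + L(42, -44)) = sqrt(6*((1/8)*6**2) - 67) = sqrt(6*((1/8)*36) - 67) = sqrt(6*(9/2) - 67) = sqrt(27 - 67) = sqrt(-40) = 2*I*sqrt(10)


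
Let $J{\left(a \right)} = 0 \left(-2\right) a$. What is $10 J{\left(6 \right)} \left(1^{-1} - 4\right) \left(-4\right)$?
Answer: $0$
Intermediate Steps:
$J{\left(a \right)} = 0$ ($J{\left(a \right)} = 0 a = 0$)
$10 J{\left(6 \right)} \left(1^{-1} - 4\right) \left(-4\right) = 10 \cdot 0 \left(1^{-1} - 4\right) \left(-4\right) = 0 \left(1 - 4\right) \left(-4\right) = 0 \left(\left(-3\right) \left(-4\right)\right) = 0 \cdot 12 = 0$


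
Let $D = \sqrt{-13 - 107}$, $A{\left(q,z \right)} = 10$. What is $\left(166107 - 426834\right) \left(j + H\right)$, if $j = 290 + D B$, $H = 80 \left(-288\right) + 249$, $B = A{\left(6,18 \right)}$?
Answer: $5866618227 - 5214540 i \sqrt{30} \approx 5.8666 \cdot 10^{9} - 2.8561 \cdot 10^{7} i$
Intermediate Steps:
$D = 2 i \sqrt{30}$ ($D = \sqrt{-120} = 2 i \sqrt{30} \approx 10.954 i$)
$B = 10$
$H = -22791$ ($H = -23040 + 249 = -22791$)
$j = 290 + 20 i \sqrt{30}$ ($j = 290 + 2 i \sqrt{30} \cdot 10 = 290 + 20 i \sqrt{30} \approx 290.0 + 109.54 i$)
$\left(166107 - 426834\right) \left(j + H\right) = \left(166107 - 426834\right) \left(\left(290 + 20 i \sqrt{30}\right) - 22791\right) = - 260727 \left(-22501 + 20 i \sqrt{30}\right) = 5866618227 - 5214540 i \sqrt{30}$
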